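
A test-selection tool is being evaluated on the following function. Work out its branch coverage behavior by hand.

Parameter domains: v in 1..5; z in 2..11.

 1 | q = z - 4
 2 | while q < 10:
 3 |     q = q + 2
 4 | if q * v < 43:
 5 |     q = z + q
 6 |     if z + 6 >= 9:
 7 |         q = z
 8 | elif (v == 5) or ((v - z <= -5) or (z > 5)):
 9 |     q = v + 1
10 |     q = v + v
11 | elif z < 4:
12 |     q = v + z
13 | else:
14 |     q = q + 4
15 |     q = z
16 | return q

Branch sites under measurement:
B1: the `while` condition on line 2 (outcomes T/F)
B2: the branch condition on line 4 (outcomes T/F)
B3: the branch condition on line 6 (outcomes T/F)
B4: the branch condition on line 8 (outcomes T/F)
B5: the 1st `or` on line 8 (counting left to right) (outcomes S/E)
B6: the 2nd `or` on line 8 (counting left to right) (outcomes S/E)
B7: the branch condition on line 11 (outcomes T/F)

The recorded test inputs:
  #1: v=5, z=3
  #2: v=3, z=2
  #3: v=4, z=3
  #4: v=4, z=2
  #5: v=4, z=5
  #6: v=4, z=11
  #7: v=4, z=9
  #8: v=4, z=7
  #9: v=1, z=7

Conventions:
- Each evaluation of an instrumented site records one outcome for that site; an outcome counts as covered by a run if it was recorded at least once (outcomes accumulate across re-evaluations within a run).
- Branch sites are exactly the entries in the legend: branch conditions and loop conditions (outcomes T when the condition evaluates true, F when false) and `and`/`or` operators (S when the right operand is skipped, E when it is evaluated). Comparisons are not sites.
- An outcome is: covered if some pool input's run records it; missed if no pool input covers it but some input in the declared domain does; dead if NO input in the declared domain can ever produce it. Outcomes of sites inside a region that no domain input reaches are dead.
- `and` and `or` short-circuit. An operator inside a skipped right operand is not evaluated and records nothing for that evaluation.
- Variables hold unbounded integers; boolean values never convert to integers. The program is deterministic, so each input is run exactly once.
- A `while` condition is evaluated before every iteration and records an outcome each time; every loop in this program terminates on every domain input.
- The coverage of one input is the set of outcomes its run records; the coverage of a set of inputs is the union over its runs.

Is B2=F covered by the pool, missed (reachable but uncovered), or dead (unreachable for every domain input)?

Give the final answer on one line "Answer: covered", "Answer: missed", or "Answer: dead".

B2=F is recorded by pool input(s) 1, 3, 5, 6, 7, 8 -> covered

Answer: covered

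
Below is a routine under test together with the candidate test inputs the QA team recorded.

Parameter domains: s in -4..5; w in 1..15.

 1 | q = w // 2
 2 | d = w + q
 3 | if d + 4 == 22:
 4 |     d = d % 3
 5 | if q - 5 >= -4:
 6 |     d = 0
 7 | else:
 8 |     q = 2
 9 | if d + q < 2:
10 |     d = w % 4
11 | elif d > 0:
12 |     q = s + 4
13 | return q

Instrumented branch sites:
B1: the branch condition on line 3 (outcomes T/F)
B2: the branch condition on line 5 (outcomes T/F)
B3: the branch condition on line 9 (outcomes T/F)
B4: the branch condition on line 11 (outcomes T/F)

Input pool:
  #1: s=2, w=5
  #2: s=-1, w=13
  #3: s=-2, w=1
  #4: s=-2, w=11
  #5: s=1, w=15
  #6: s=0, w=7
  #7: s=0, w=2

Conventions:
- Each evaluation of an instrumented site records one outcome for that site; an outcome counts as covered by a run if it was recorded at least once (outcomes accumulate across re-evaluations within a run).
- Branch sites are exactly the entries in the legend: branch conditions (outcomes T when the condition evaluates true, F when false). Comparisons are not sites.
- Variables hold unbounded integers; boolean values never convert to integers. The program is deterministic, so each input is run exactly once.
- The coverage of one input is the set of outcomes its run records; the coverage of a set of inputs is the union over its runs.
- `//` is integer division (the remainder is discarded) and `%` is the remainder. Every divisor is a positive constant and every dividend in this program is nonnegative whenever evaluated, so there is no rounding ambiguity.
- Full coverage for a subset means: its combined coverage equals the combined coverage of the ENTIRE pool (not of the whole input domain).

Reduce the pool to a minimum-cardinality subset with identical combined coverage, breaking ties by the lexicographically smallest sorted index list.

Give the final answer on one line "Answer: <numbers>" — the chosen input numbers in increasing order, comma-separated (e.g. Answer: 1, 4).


input #1, s=2, w=5: events B1->F, B2->T, B3->F, B4->F; outcomes B1=F, B2=T, B3=F, B4=F
input #2, s=-1, w=13: events B1->F, B2->T, B3->F, B4->F; outcomes B1=F, B2=T, B3=F, B4=F
input #3, s=-2, w=1: events B1->F, B2->F, B3->F, B4->T; outcomes B1=F, B2=F, B3=F, B4=T
input #4, s=-2, w=11: events B1->F, B2->T, B3->F, B4->F; outcomes B1=F, B2=T, B3=F, B4=F
input #5, s=1, w=15: events B1->F, B2->T, B3->F, B4->F; outcomes B1=F, B2=T, B3=F, B4=F
input #6, s=0, w=7: events B1->F, B2->T, B3->F, B4->F; outcomes B1=F, B2=T, B3=F, B4=F
input #7, s=0, w=2: events B1->F, B2->T, B3->T; outcomes B1=F, B2=T, B3=T
union over all inputs: B1=F, B2=T, B2=F, B3=T, B3=F, B4=T, B4=F (7 outcomes)
checked all size-1 subsets: none covers 7 outcomes (max 4/7)
checked all size-2 subsets: none covers 7 outcomes (max 6/7)
inputs {1, 3, 7} (size 3) cover everything; no size-3 subset with a lexicographically smaller index list covers all 7
Answer: 1, 3, 7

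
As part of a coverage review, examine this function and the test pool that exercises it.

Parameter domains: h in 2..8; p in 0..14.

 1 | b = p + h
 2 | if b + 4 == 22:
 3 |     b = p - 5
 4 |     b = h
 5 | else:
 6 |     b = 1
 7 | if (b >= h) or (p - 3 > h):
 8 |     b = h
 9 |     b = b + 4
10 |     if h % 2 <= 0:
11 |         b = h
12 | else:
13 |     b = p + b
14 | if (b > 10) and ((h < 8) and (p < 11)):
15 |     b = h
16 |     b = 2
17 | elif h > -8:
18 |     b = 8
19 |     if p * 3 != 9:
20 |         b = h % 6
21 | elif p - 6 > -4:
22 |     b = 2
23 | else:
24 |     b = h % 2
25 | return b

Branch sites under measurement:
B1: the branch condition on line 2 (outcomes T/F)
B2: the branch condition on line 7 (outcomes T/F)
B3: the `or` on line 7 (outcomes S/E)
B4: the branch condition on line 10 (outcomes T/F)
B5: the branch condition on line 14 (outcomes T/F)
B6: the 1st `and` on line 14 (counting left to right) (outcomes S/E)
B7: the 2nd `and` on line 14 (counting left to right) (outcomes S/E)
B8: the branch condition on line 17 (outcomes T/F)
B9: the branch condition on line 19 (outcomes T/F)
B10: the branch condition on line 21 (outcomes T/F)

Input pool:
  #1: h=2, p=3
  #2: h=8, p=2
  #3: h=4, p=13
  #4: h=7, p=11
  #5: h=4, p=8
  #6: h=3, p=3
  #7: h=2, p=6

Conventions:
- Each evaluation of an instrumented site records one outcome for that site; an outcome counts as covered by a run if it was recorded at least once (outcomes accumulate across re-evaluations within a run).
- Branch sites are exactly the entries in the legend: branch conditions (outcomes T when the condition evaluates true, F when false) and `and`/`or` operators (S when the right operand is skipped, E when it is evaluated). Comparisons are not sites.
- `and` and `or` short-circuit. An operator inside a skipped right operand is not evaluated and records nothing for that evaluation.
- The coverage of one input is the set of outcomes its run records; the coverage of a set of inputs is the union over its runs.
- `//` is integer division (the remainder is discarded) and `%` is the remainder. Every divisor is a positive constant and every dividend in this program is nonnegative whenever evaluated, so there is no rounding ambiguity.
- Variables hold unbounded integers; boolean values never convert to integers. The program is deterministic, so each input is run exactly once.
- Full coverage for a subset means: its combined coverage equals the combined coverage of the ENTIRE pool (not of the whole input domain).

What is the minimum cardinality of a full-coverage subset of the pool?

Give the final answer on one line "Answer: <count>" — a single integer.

input #1 (h=2, p=3): events B1->F, B3->E, B2->F, B6->S, B5->F, B8->T, B9->F; covers B1=F, B2=F, B3=E, B5=F, B6=S, B8=T, B9=F
input #2 (h=8, p=2): events B1->F, B3->E, B2->F, B6->S, B5->F, B8->T, B9->T; covers B1=F, B2=F, B3=E, B5=F, B6=S, B8=T, B9=T
input #3 (h=4, p=13): events B1->F, B3->E, B2->T, B4->T, B6->S, B5->F, B8->T, B9->T; covers B1=F, B2=T, B3=E, B4=T, B5=F, B6=S, B8=T, B9=T
input #4 (h=7, p=11): events B1->T, B3->S, B2->T, B4->F, B6->E, B7->E, B5->F, B8->T, B9->T; covers B1=T, B2=T, B3=S, B4=F, B5=F, B6=E, B7=E, B8=T, B9=T
input #5 (h=4, p=8): events B1->F, B3->E, B2->T, B4->T, B6->S, B5->F, B8->T, B9->T; covers B1=F, B2=T, B3=E, B4=T, B5=F, B6=S, B8=T, B9=T
input #6 (h=3, p=3): events B1->F, B3->E, B2->F, B6->S, B5->F, B8->T, B9->F; covers B1=F, B2=F, B3=E, B5=F, B6=S, B8=T, B9=F
input #7 (h=2, p=6): events B1->F, B3->E, B2->T, B4->T, B6->S, B5->F, B8->T, B9->T; covers B1=F, B2=T, B3=E, B4=T, B5=F, B6=S, B8=T, B9=T
the full pool covers 15 outcomes: B1=T, B1=F, B2=T, B2=F, B3=S, B3=E, B4=T, B4=F, B5=F, B6=S, B6=E, B7=E, B8=T, B9=T, B9=F
every size-1 subset falls short of the 15 outcomes (best: 9/15)
every size-2 subset falls short of the 15 outcomes (best: 14/15)
inputs {1, 3, 4} (size 3) cover everything; no size-3 subset with a lexicographically smaller index list covers all 15

Answer: 3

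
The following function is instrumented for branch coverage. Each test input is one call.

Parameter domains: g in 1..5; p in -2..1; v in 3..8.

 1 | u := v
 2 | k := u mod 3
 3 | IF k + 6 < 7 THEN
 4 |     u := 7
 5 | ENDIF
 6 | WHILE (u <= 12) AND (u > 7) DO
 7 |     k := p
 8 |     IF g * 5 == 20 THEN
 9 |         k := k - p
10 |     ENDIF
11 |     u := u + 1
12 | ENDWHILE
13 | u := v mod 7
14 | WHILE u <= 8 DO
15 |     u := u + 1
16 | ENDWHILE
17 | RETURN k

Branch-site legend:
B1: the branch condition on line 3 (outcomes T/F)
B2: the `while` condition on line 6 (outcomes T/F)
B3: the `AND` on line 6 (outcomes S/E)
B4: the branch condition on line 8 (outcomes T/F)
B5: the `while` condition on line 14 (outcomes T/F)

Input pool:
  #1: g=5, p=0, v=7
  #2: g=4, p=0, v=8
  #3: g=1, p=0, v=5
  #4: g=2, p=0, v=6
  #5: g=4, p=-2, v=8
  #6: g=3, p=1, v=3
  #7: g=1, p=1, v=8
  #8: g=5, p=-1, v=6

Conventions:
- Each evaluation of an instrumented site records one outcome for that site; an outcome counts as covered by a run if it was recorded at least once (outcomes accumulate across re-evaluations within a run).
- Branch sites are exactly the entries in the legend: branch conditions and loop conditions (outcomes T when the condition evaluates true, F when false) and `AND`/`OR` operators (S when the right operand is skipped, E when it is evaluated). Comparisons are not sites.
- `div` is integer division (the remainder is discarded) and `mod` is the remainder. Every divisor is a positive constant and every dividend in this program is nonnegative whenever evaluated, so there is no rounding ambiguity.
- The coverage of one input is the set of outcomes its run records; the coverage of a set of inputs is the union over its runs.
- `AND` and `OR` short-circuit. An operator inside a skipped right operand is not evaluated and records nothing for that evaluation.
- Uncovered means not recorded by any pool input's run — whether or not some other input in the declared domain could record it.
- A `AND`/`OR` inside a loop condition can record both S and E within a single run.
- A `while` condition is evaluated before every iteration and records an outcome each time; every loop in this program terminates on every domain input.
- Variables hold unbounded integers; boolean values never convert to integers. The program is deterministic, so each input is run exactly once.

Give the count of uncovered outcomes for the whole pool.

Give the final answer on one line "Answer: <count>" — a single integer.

input #1 (g=5, p=0, v=7): covers B1=F, B2=F, B3=E, B5=T, B5=F
input #2 (g=4, p=0, v=8): covers B1=F, B2=T, B2=F, B3=S, B3=E, B4=T, B5=T, B5=F
input #3 (g=1, p=0, v=5): covers B1=F, B2=F, B3=E, B5=T, B5=F
input #4 (g=2, p=0, v=6): covers B1=T, B2=F, B3=E, B5=T, B5=F
input #5 (g=4, p=-2, v=8): covers B1=F, B2=T, B2=F, B3=S, B3=E, B4=T, B5=T, B5=F
input #6 (g=3, p=1, v=3): covers B1=T, B2=F, B3=E, B5=T, B5=F
input #7 (g=1, p=1, v=8): covers B1=F, B2=T, B2=F, B3=S, B3=E, B4=F, B5=T, B5=F
input #8 (g=5, p=-1, v=6): covers B1=T, B2=F, B3=E, B5=T, B5=F
union over the pool: B1=T, B1=F, B2=T, B2=F, B3=S, B3=E, B4=T, B4=F, B5=T, B5=F
uncovered (0 of 10): none

Answer: 0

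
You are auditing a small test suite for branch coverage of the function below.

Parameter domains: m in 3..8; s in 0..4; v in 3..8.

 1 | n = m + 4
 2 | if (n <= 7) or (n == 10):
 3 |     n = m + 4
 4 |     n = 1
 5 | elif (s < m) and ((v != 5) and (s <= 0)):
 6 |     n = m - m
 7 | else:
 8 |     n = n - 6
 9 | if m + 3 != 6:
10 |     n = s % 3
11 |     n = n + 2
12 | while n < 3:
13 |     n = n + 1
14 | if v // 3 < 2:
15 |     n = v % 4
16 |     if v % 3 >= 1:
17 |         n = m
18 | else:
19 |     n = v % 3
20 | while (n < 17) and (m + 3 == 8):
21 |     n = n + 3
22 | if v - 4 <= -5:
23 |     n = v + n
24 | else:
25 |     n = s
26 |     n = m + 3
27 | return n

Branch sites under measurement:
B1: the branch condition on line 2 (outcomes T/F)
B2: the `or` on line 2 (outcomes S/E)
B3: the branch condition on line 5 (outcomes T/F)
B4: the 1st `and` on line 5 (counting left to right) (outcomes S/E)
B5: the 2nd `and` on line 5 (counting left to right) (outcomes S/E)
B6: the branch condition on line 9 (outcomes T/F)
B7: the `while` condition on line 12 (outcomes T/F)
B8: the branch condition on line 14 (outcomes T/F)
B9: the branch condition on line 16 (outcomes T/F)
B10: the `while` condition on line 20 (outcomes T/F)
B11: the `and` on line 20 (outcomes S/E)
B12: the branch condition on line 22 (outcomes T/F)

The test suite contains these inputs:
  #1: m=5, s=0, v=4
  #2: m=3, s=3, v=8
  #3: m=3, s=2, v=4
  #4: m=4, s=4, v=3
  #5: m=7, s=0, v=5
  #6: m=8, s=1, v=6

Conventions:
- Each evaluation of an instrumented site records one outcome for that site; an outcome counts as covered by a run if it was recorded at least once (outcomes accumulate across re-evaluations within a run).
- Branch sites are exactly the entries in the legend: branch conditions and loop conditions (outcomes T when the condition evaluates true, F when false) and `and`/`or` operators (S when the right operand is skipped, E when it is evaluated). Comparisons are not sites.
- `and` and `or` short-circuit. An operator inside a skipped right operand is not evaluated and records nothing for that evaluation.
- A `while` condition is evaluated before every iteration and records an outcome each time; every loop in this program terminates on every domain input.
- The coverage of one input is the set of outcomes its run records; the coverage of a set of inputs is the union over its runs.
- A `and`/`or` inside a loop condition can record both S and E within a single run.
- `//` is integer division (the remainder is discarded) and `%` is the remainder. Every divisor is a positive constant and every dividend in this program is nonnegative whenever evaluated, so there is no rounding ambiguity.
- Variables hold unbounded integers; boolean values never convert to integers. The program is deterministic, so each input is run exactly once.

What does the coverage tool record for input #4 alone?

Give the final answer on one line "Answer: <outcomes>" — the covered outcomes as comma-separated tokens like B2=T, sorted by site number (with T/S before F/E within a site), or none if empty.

Event log for input #4 (m=4, s=4, v=3):
  B2->E, B1->F, B4->S, B3->F, B6->T, B7->F, B8->T, B9->F, B11->E, B10->F
  B12->F
deduplicating events, the covered set is: B1=F, B2=E, B3=F, B4=S, B6=T, B7=F, B8=T, B9=F, B10=F, B11=E, B12=F

Answer: B1=F, B2=E, B3=F, B4=S, B6=T, B7=F, B8=T, B9=F, B10=F, B11=E, B12=F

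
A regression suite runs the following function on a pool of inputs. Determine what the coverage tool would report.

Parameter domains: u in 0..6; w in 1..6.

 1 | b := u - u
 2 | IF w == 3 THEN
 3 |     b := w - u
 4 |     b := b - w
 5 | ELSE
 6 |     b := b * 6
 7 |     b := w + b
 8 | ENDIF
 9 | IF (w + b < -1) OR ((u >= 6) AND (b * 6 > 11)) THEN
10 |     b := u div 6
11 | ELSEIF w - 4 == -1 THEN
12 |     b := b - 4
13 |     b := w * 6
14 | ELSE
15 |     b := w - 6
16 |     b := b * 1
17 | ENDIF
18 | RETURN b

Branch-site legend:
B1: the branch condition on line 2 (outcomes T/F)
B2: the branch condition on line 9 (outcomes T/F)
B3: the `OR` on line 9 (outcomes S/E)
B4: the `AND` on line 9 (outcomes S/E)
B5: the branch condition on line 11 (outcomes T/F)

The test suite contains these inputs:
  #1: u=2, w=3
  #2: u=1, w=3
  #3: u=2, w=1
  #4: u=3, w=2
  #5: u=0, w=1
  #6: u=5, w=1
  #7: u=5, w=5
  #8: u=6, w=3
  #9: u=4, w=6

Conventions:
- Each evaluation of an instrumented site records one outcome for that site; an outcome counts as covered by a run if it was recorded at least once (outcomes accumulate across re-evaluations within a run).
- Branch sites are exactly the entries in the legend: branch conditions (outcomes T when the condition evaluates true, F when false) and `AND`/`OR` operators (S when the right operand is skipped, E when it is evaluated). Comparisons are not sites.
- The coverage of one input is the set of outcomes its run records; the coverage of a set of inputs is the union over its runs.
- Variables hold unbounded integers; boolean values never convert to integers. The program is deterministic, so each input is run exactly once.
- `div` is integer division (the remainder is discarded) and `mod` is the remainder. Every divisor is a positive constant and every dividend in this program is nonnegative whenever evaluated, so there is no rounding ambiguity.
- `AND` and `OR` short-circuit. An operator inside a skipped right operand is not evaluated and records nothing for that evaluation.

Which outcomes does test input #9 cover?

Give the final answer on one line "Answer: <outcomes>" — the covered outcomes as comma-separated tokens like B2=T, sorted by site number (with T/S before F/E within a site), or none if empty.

Running input #9 (u=4, w=6), event by event:
  B1->F, B3->E, B4->S, B2->F, B5->F
collecting distinct outcomes: B1=F, B2=F, B3=E, B4=S, B5=F

Answer: B1=F, B2=F, B3=E, B4=S, B5=F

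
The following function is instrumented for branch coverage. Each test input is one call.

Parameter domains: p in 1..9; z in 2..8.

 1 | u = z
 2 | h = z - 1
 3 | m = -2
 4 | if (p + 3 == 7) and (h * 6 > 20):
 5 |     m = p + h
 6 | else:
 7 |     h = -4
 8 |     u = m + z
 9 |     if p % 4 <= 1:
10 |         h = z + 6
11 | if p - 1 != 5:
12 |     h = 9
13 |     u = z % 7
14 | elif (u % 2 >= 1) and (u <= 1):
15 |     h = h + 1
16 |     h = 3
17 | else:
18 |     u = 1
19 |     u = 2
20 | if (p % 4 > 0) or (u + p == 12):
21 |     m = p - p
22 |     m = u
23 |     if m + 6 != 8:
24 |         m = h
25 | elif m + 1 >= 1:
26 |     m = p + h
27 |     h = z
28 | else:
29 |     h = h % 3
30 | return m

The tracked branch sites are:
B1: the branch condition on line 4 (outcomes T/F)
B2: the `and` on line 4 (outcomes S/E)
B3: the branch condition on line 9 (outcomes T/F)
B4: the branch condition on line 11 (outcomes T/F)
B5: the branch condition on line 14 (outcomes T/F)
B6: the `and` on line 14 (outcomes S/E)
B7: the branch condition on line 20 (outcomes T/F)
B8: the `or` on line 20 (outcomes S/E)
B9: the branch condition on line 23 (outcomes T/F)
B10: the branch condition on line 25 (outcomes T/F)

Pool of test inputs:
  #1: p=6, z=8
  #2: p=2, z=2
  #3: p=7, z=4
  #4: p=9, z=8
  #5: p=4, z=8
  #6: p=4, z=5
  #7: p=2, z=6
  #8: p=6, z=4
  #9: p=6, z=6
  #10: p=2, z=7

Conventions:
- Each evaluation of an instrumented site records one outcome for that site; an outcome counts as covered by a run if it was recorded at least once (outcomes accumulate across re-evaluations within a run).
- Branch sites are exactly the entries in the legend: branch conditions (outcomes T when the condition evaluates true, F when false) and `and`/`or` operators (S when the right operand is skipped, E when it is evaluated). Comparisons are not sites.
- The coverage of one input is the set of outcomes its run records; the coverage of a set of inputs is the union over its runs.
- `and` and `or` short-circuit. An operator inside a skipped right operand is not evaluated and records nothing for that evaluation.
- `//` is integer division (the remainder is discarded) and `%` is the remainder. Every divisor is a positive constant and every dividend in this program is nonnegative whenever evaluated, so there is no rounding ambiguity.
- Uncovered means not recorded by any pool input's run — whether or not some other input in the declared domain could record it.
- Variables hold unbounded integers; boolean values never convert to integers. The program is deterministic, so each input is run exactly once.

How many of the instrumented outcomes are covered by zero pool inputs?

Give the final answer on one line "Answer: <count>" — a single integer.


#1 (p=6, z=8) -> B2->S, B1->F, B3->F, B4->F, B6->S, B5->F, B8->S, B7->T, B9->F; covered: B1=F, B2=S, B3=F, B4=F, B5=F, B6=S, B7=T, B8=S, B9=F
#2 (p=2, z=2) -> B2->S, B1->F, B3->F, B4->T, B8->S, B7->T, B9->F; covered: B1=F, B2=S, B3=F, B4=T, B7=T, B8=S, B9=F
#3 (p=7, z=4) -> B2->S, B1->F, B3->F, B4->T, B8->S, B7->T, B9->T; covered: B1=F, B2=S, B3=F, B4=T, B7=T, B8=S, B9=T
#4 (p=9, z=8) -> B2->S, B1->F, B3->T, B4->T, B8->S, B7->T, B9->T; covered: B1=F, B2=S, B3=T, B4=T, B7=T, B8=S, B9=T
#5 (p=4, z=8) -> B2->E, B1->T, B4->T, B8->E, B7->F, B10->T; covered: B1=T, B2=E, B4=T, B7=F, B8=E, B10=T
#6 (p=4, z=5) -> B2->E, B1->T, B4->T, B8->E, B7->F, B10->T; covered: B1=T, B2=E, B4=T, B7=F, B8=E, B10=T
#7 (p=2, z=6) -> B2->S, B1->F, B3->F, B4->T, B8->S, B7->T, B9->T; covered: B1=F, B2=S, B3=F, B4=T, B7=T, B8=S, B9=T
#8 (p=6, z=4) -> B2->S, B1->F, B3->F, B4->F, B6->S, B5->F, B8->S, B7->T, B9->F; covered: B1=F, B2=S, B3=F, B4=F, B5=F, B6=S, B7=T, B8=S, B9=F
#9 (p=6, z=6) -> B2->S, B1->F, B3->F, B4->F, B6->S, B5->F, B8->S, B7->T, B9->F; covered: B1=F, B2=S, B3=F, B4=F, B5=F, B6=S, B7=T, B8=S, B9=F
#10 (p=2, z=7) -> B2->S, B1->F, B3->F, B4->T, B8->S, B7->T, B9->T; covered: B1=F, B2=S, B3=F, B4=T, B7=T, B8=S, B9=T
union over the pool: B1=T, B1=F, B2=S, B2=E, B3=T, B3=F, B4=T, B4=F, B5=F, B6=S, B7=T, B7=F, B8=S, B8=E, B9=T, B9=F, B10=T
uncovered (3 of 20): B5=T, B6=E, B10=F
Answer: 3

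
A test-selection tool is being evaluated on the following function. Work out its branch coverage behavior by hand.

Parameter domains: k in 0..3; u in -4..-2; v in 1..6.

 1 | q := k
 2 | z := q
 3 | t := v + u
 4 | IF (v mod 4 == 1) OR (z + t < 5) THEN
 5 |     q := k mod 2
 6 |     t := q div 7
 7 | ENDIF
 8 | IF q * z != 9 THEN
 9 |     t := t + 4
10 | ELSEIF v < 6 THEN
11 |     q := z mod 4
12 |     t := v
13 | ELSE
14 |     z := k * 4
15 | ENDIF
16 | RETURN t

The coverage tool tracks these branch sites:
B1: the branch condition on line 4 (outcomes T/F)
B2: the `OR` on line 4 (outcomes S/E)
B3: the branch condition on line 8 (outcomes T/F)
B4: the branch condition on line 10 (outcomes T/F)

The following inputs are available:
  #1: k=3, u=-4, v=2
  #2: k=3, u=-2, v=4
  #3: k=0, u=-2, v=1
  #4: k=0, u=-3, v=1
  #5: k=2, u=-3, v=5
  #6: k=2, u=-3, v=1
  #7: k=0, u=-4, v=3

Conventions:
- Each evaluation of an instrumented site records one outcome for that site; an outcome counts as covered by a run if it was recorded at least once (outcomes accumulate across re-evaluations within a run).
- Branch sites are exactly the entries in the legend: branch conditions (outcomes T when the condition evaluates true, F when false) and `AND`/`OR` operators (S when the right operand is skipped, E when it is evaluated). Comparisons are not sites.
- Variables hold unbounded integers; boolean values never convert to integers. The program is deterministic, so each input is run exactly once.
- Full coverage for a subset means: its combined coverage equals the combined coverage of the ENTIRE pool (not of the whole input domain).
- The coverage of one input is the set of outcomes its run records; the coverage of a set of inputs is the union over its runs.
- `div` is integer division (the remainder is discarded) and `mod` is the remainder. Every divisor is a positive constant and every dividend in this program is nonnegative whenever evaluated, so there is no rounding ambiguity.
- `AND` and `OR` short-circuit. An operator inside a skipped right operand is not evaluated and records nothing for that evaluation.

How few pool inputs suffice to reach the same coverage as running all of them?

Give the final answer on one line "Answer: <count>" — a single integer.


input #1, k=3, u=-4, v=2: outcomes B1=T, B2=E, B3=T
input #2, k=3, u=-2, v=4: outcomes B1=F, B2=E, B3=F, B4=T
input #3, k=0, u=-2, v=1: outcomes B1=T, B2=S, B3=T
input #4, k=0, u=-3, v=1: outcomes B1=T, B2=S, B3=T
input #5, k=2, u=-3, v=5: outcomes B1=T, B2=S, B3=T
input #6, k=2, u=-3, v=1: outcomes B1=T, B2=S, B3=T
input #7, k=0, u=-4, v=3: outcomes B1=T, B2=E, B3=T
pool-wide coverage (7 outcomes): B1=T, B1=F, B2=S, B2=E, B3=T, B3=F, B4=T
every size-1 subset falls short of the 7 outcomes (best: 4/7)
inputs {2, 3} (size 2) cover everything; no size-2 subset with a lexicographically smaller index list covers all 7
Answer: 2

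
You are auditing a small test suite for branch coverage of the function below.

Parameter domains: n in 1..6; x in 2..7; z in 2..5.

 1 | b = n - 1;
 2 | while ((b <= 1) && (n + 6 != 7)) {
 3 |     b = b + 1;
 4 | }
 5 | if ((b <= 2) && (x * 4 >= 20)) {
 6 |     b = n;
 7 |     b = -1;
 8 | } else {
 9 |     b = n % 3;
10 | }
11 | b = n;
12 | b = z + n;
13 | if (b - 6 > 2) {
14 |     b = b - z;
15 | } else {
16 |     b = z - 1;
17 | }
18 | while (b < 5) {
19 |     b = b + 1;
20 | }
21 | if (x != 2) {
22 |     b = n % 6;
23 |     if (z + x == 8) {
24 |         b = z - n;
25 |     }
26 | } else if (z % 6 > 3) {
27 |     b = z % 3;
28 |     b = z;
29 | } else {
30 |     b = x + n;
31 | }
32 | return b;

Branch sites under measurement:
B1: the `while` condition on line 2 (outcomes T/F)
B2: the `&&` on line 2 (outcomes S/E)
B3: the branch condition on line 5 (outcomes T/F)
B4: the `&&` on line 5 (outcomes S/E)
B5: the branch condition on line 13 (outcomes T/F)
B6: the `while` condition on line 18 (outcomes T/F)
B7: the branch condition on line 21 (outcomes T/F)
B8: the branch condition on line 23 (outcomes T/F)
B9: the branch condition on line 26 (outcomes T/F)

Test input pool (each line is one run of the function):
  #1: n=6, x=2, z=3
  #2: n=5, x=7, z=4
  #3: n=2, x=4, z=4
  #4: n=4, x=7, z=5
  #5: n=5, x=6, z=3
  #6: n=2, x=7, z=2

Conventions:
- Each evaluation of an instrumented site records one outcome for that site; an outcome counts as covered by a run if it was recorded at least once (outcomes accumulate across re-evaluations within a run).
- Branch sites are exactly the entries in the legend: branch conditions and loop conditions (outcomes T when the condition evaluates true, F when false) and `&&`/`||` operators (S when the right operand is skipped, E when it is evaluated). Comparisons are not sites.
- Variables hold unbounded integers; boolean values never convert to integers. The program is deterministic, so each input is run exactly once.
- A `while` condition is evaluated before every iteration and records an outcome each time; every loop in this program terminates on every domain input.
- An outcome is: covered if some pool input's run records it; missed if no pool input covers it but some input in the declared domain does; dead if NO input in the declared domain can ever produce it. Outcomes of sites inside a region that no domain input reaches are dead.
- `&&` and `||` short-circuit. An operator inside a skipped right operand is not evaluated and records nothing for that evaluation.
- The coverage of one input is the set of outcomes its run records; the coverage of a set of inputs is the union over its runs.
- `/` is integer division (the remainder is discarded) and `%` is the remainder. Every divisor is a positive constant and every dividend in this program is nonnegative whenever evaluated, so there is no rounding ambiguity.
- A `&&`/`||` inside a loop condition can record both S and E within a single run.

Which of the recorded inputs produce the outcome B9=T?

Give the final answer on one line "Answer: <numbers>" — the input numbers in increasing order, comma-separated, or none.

input #1 (n=6, x=2, z=3): never hits B9=T
input #2 (n=5, x=7, z=4): never hits B9=T
input #3 (n=2, x=4, z=4): never hits B9=T
input #4 (n=4, x=7, z=5): never hits B9=T
input #5 (n=5, x=6, z=3): never hits B9=T
input #6 (n=2, x=7, z=2): never hits B9=T

Answer: none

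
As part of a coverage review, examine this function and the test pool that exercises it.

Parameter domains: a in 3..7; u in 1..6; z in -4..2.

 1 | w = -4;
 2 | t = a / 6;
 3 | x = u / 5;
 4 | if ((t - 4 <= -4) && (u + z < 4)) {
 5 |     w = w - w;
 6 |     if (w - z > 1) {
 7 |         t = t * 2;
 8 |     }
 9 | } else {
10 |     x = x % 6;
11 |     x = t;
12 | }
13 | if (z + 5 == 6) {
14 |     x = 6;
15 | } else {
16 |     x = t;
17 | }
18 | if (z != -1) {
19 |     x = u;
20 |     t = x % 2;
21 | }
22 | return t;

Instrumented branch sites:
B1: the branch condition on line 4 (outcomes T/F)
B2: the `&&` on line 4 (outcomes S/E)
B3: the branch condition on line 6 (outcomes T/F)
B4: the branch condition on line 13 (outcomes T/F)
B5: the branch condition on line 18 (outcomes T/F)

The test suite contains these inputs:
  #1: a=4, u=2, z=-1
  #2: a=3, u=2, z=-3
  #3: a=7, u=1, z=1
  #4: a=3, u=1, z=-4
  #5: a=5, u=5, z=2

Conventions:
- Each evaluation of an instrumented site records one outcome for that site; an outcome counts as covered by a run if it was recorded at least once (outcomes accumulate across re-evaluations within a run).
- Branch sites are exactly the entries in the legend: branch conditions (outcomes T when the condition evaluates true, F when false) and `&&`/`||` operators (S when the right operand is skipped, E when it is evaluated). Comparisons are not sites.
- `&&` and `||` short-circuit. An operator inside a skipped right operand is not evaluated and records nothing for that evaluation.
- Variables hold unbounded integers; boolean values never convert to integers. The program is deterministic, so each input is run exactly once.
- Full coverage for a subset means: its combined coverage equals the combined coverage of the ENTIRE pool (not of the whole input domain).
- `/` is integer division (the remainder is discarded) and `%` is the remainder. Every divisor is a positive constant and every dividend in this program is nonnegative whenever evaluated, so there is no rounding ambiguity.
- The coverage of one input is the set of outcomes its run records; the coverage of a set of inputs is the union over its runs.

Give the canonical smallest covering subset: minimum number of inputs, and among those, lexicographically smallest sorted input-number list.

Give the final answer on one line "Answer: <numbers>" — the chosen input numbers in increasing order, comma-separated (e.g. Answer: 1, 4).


input #1, a=4, u=2, z=-1: events B2->E, B1->T, B3->F, B4->F, B5->F; outcomes B1=T, B2=E, B3=F, B4=F, B5=F
input #2, a=3, u=2, z=-3: events B2->E, B1->T, B3->T, B4->F, B5->T; outcomes B1=T, B2=E, B3=T, B4=F, B5=T
input #3, a=7, u=1, z=1: events B2->S, B1->F, B4->T, B5->T; outcomes B1=F, B2=S, B4=T, B5=T
input #4, a=3, u=1, z=-4: events B2->E, B1->T, B3->T, B4->F, B5->T; outcomes B1=T, B2=E, B3=T, B4=F, B5=T
input #5, a=5, u=5, z=2: events B2->E, B1->F, B4->F, B5->T; outcomes B1=F, B2=E, B4=F, B5=T
the full pool covers 10 outcomes: B1=T, B1=F, B2=S, B2=E, B3=T, B3=F, B4=T, B4=F, B5=T, B5=F
no size-1 subset reaches all 10 outcomes (best union: 5/10)
no size-2 subset reaches all 10 outcomes (best union: 9/10)
inputs {1, 2, 3} (size 3) cover everything; no size-3 subset with a lexicographically smaller index list covers all 10
Answer: 1, 2, 3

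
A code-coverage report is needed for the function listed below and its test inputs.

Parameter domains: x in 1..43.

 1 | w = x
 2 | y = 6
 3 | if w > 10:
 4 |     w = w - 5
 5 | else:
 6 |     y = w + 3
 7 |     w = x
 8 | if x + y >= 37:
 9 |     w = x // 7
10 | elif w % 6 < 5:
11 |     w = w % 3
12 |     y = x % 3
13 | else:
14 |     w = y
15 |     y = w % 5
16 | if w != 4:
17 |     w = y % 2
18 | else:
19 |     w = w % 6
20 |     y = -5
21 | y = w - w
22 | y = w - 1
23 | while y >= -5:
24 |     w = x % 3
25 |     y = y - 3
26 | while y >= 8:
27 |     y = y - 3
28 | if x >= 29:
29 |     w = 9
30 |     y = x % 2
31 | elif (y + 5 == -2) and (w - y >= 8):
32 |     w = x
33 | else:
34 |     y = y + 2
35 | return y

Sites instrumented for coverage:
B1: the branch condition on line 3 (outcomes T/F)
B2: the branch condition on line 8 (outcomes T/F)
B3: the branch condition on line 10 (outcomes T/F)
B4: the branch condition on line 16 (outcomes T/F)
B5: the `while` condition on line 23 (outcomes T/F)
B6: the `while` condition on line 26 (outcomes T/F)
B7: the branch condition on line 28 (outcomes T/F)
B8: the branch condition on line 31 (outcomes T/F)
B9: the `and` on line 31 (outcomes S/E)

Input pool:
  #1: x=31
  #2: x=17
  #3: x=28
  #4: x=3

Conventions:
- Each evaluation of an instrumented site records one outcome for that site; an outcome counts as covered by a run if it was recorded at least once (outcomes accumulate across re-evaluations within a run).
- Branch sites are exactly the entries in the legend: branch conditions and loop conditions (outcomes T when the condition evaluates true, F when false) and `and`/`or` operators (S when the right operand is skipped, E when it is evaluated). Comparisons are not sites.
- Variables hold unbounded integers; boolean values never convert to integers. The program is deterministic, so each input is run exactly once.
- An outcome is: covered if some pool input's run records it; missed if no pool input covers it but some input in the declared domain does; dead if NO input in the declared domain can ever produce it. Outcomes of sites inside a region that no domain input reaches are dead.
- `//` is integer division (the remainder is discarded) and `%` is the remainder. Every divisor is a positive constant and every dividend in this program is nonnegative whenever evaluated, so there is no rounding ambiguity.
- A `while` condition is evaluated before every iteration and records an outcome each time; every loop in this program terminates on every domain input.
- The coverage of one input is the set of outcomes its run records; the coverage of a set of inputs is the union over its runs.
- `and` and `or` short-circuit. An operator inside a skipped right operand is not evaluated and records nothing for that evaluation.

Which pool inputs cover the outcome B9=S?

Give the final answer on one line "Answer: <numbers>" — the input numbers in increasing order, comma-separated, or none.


input #1 (x=31): does not record B9=S
input #2 (x=17): does not record B9=S
input #3 (x=28): records B9=S
input #4 (x=3): does not record B9=S
Answer: 3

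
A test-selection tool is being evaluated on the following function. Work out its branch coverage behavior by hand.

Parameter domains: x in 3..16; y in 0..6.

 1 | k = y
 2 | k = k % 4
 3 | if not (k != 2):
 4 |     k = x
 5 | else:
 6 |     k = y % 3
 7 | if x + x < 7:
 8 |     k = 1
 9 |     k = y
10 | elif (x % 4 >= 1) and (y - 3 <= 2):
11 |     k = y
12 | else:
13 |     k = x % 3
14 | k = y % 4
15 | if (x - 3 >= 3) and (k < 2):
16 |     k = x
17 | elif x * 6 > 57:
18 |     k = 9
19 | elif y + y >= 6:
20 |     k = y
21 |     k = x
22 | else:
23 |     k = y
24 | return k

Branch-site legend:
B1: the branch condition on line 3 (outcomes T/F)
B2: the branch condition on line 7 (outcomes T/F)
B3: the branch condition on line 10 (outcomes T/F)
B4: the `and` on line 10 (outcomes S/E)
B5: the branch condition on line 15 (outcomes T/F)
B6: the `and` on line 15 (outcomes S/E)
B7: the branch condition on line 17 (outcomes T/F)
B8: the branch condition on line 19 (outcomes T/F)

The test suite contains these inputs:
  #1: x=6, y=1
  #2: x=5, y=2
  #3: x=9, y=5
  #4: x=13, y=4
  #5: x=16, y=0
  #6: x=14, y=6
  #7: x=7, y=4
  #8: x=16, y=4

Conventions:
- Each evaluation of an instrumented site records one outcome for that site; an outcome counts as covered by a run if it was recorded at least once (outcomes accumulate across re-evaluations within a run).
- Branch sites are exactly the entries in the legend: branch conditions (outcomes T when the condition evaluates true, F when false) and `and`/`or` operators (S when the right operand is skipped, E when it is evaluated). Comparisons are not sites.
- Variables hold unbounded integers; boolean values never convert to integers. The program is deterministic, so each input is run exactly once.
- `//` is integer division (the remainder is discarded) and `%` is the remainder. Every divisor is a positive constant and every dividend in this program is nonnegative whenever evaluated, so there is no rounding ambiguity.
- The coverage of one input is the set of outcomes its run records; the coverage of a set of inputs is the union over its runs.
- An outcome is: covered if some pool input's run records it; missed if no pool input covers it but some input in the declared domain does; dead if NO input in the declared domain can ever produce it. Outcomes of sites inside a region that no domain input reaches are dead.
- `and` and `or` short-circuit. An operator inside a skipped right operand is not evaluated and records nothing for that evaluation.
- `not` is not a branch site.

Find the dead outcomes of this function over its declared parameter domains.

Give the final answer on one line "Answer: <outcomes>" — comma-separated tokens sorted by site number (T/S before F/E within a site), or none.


checking every outcome against all 98 domain inputs:
  reachable outcomes have witnesses, e.g. B1=T (e.g. x=3, y=2), B1=F (e.g. x=3, y=0), B2=T (e.g. x=3, y=0), B2=F (e.g. x=4, y=0)
Answer: none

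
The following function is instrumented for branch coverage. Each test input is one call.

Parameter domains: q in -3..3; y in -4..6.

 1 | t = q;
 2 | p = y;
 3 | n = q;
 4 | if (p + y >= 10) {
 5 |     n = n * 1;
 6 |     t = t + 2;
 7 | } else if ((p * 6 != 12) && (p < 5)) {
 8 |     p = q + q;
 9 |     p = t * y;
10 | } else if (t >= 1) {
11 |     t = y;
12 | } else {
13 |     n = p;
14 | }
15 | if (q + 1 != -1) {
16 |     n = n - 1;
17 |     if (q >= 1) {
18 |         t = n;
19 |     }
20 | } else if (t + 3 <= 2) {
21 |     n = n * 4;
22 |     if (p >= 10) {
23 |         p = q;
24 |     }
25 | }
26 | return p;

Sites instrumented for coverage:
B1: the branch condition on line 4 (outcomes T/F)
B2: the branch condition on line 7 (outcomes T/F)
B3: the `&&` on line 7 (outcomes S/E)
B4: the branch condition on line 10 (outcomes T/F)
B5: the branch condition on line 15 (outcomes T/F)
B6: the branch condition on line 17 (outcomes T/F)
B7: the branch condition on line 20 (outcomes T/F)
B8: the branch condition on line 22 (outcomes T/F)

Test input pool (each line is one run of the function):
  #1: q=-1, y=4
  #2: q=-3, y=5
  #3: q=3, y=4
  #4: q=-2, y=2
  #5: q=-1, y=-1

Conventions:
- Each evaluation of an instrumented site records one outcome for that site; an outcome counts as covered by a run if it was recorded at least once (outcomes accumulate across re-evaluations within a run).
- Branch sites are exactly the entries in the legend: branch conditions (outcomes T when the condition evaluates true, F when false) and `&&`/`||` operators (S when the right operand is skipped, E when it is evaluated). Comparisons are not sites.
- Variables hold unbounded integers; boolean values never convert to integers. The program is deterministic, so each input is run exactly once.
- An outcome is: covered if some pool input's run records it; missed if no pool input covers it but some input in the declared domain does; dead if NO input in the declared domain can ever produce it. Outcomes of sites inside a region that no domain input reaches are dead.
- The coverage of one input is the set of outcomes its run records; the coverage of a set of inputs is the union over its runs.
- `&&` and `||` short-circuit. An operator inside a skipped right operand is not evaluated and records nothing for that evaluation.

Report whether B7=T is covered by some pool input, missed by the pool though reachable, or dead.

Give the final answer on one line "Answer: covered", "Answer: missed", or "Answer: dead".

B7=T is recorded by pool input(s) 4 -> covered

Answer: covered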